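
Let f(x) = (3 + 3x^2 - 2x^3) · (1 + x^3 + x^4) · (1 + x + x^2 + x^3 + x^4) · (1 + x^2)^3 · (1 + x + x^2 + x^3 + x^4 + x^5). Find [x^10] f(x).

(3 + 3x^2 - 2x^3) has coefficients 3,0,3,-2 for degrees 0…3.
(1 + x^3 + x^4) has coefficients 1,0,0,1,1,0,0,0,0,0,0 for degrees 0…10.
Multiplying by (1 + x + x^2 + x^3 + x^4) gives running coefficients 1,1,1,2,3,2,2,2,1,0,0 for degrees 0…10.
Multiplying by (1 + x^2)^3 gives running coefficients 1,1,4,5,9,11,15,15,17,14,12 for degrees 0…10.
Finally multiplying by (1 + x + x^2 + x^3 + x^4 + x^5), the product of all factors after the first has coefficients 1,2,6,11,20,31,45,59,72,81,84 for degrees 0…10.
[x^10] = 3·84 + 3·72 − 2·59 = 350.

350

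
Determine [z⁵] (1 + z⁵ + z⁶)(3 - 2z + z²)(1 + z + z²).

3

(1 + z⁵ + z⁶) has coefficients 1,0,0,0,0,1 for degrees 0…5.
(3 - 2z + z²) has coefficients 3,-2,1,0,0,0 for degrees 0…5.
Finally multiplying by (1 + z + z²), the product of all factors after the first has coefficients 3,1,2,-1,1,0 for degrees 0…5.
[z⁵] = 1·0 + 1·3 = 3.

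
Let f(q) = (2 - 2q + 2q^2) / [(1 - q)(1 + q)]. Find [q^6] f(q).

The denominator gives the recurrence a_n = a_(n−2) for n ≥ 3; the numerator fixes a_0 = 2, a_1 = -2, a_2 = 4.
Iterating: 2, -2, 4, -2, 4, -2, 4, so a_6 = 4.

4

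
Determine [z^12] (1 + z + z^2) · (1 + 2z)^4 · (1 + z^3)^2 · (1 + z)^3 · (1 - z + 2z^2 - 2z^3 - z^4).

(1 + z + z^2) has coefficients 1,1,1 for degrees 0…2.
(1 + 2z)^4 has coefficients 1,8,24,32,16,0,0,0,0,0,0,0,0 for degrees 0…12.
Multiplying by (1 + z^3)^2 gives running coefficients 1,8,24,34,32,48,65,40,24,32,16,0,0 for degrees 0…12.
Multiplying by (1 + z)^3 gives running coefficients 1,11,51,131,214,270,339,411,387,289,224,168,80 for degrees 0…12.
Finally multiplying by (1 - z + 2z^2 - 2z^3 - z^4), the product of all factors after the first has coefficients 1,10,42,100,162,205,184,53,-100,-224,-452,-663,-605 for degrees 0…12.
[z^12] = 1·(-605) + 1·(-663) + 1·(-452) = -1720.

-1720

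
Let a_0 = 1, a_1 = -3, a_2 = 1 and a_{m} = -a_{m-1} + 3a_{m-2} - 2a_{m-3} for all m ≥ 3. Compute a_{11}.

-14567

The ordinary generating function has denominator 1 + x - 3x^2 + 2x^3.
Iterating the recurrence: a_0,…,a_{11} = 1, -3, 1, -12, 21, -59, 146, -365, 921, -2308, 5801, -14567.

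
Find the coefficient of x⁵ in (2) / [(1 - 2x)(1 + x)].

Partial fractions give a closed form: a_n = (4/3)·2^n + (2/3)·(-1)^n.
At n = 5: a_5 = 42.

42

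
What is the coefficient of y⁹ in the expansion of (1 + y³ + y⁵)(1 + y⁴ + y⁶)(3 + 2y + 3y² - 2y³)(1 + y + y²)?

(1 + y³ + y⁵) has coefficients 1,0,0,1,0,1 for degrees 0…5.
(1 + y⁴ + y⁶) has coefficients 1,0,0,0,1,0,1,0,0,0 for degrees 0…9.
Multiplying by (3 + 2y + 3y² - 2y³) gives running coefficients 3,2,3,-2,3,2,6,0,3,-2 for degrees 0…9.
Finally multiplying by (1 + y + y²), the product of all factors after the first has coefficients 3,5,8,3,4,3,11,8,9,1 for degrees 0…9.
[y⁹] = 1·1 + 1·11 + 1·4 = 16.

16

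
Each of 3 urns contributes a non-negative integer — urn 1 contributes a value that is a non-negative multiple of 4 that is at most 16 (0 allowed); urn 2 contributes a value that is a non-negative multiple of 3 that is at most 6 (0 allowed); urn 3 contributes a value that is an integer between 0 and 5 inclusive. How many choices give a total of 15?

The generating function for the choices is (1 + t⁴ + t⁸ + t¹² + t¹⁶)·(1 + t³ + t⁶)·(1 + t + t² + t³ + t⁴ + t⁵); the count is [t¹⁵].
(1 + t⁴ + t⁸ + t¹² + t¹⁶) has coefficients 1,0,0,0,1,0,0,0,1,0,0,0,1,0,0,0 for degrees 0…15.
(1 + t³ + t⁶) has coefficients 1,0,0,1,0,0,1,0,0,0,0,0,0,0,0,0 for degrees 0…15.
Finally multiplying by (1 + t + t² + t³ + t⁴ + t⁵), the product of all factors after the first has coefficients 1,1,1,2,2,2,2,2,2,1,1,1,0,0,0,0 for degrees 0…15.
[t¹⁵] = 1·0 + 1·1 + 1·2 + 1·2 = 5.

5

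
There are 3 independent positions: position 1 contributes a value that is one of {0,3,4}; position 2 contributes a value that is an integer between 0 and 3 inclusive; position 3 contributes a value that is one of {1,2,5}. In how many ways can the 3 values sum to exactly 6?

The generating function for the choices is (1 + z^3 + z^4)·(1 + z + z^2 + z^3)·(z + z^2 + z^5); the count is [z^6].
(1 + z^3 + z^4) has coefficients 1,0,0,1,1 for degrees 0…4.
(1 + z + z^2 + z^3) has coefficients 1,1,1,1,0,0,0 for degrees 0…6.
Finally multiplying by (z + z^2 + z^5), the product of all factors after the first has coefficients 0,1,2,2,2,2,1 for degrees 0…6.
[z^6] = 1·1 + 1·2 + 1·2 = 5.

5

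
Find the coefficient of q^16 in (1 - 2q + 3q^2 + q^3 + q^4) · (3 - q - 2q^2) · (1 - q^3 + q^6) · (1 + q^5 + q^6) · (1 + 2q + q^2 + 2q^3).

(1 - 2q + 3q^2 + q^3 + q^4) has coefficients 1,-2,3,1,1 for degrees 0…4.
(3 - q - 2q^2) has coefficients 3,-1,-2,0,0,0,0,0,0,0,0,0,0,0,0,0,0 for degrees 0…16.
Multiplying by (1 - q^3 + q^6) gives running coefficients 3,-1,-2,-3,1,2,3,-1,-2,0,0,0,0,0,0,0,0 for degrees 0…16.
Multiplying by (1 + q^5 + q^6) gives running coefficients 3,-1,-2,-3,1,5,5,-4,-7,-2,3,5,2,-3,-2,0,0 for degrees 0…16.
Finally multiplying by (1 + 2q + q^2 + 2q^3), the product of all factors after the first has coefficients 3,5,-1,-2,-9,0,10,13,0,-10,-16,-5,11,12,4,-3,-8 for degrees 0…16.
[q^16] = 1·(-8) − 2·(-3) + 3·4 + 1·12 + 1·11 = 33.

33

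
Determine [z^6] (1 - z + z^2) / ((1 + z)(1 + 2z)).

221

The denominator gives the recurrence a_n = −3a_(n−1) − 2a_(n−2) for n ≥ 3; the numerator fixes a_0 = 1, a_1 = -4, a_2 = 11.
Iterating: 1, -4, 11, -25, 53, -109, 221, so a_6 = 221.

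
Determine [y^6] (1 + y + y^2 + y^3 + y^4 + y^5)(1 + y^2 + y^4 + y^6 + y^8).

3

(1 + y + y^2 + y^3 + y^4 + y^5) has coefficients 1,1,1,1,1,1 for degrees 0…5.
(1 + y^2 + y^4 + y^6 + y^8) has coefficients 1,0,1,0,1,0,1 for degrees 0…6.
[y^6] = 1·1 + 1·0 + 1·1 + 1·0 + 1·1 + 1·0 = 3.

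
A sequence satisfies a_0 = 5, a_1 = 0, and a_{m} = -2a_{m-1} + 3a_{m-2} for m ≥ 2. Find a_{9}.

-24600

The ordinary generating function has denominator 1 + 2t - 3t^2.
Iterating the recurrence: a_0,…,a_{9} = 5, 0, 15, -30, 105, -300, 915, -2730, 8205, -24600.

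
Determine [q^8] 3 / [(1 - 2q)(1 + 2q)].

768

The denominator gives the recurrence a_n = 4a_(n−2) for n ≥ 2; the numerator fixes a_0 = 3, a_1 = 0.
Iterating: 3, 0, 12, 0, 48, 0, 192, 0, 768, so a_8 = 768.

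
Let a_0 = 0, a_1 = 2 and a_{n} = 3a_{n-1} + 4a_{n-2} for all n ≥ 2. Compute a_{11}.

1677722

The ordinary generating function has denominator 1 - 3t - 4t^2.
Iterating the recurrence: a_0,…,a_{11} = 0, 2, 6, 26, 102, 410, 1638, 6554, 26214, 104858, 419430, 1677722.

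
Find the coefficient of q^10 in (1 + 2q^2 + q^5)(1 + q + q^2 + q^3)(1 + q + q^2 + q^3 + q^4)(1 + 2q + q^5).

27

(1 + 2q^2 + q^5) has coefficients 1,0,2,0,0,1 for degrees 0…5.
(1 + q + q^2 + q^3) has coefficients 1,1,1,1,0,0,0,0,0,0,0 for degrees 0…10.
Multiplying by (1 + q + q^2 + q^3 + q^4) gives running coefficients 1,2,3,4,4,3,2,1,0,0,0 for degrees 0…10.
Finally multiplying by (1 + 2q + q^5), the product of all factors after the first has coefficients 1,4,7,10,12,12,10,8,6,4,3 for degrees 0…10.
[q^10] = 1·3 + 2·6 + 1·12 = 27.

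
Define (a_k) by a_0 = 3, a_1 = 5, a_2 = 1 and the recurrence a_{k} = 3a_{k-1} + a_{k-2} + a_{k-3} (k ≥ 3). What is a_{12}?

The ordinary generating function has denominator 1 - 3x - x^2 - x^3.
Iterating the recurrence: a_0,…,a_{12} = 3, 5, 1, 11, 39, 129, 437, 1479, 5003, 16925, 57257, 193699, 655279.

655279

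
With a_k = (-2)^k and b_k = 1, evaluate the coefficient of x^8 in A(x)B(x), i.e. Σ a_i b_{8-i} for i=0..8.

171

Write out a_i and b_{8-i} for i = 0,…,8 and sum the products.
Σ = 1·1 − 2·1 + 4·1 − 8·1 + 16·1 − 32·1 + 64·1 − 128·1 + 256·1 = 171.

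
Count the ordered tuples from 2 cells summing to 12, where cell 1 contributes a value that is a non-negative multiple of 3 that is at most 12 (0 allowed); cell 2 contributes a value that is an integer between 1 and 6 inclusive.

2

The generating function for the choices is (1 + y³ + y⁶ + y⁹ + y¹²)·(y + y² + y³ + y⁴ + y⁵ + y⁶); the count is [y¹²].
(1 + y³ + y⁶ + y⁹ + y¹²) has coefficients 1,0,0,1,0,0,1,0,0,1,0,0,1 for degrees 0…12.
(y + y² + y³ + y⁴ + y⁵ + y⁶) has coefficients 0,1,1,1,1,1,1,0,0,0,0,0,0 for degrees 0…12.
[y¹²] = 1·0 + 1·0 + 1·1 + 1·1 + 1·0 = 2.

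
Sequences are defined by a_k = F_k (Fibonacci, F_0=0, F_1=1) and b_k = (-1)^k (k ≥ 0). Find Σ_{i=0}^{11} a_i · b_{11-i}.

56

Write out a_i and b_{11-i} for i = 0,…,11 and sum the products.
Σ = 0·(-1) + 1·1 + 1·(-1) + 2·1 + 3·(-1) + 5·1 + 8·(-1) + 13·1 + 21·(-1) + 34·1 + 55·(-1) + 89·1 = 56.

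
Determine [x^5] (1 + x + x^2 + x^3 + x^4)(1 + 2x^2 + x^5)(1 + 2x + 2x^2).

15

(1 + x + x^2 + x^3 + x^4) has coefficients 1,1,1,1,1 for degrees 0…4.
(1 + 2x^2 + x^5) has coefficients 1,0,2,0,0,1 for degrees 0…5.
Finally multiplying by (1 + 2x + 2x^2), the product of all factors after the first has coefficients 1,2,4,4,4,1 for degrees 0…5.
[x^5] = 1·1 + 1·4 + 1·4 + 1·4 + 1·2 = 15.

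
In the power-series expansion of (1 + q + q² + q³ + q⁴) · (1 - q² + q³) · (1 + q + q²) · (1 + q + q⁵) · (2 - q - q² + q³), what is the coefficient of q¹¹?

-1

(1 + q + q² + q³ + q⁴) has coefficients 1,1,1,1,1 for degrees 0…4.
(1 - q² + q³) has coefficients 1,0,-1,1,0,0,0,0,0,0,0,0 for degrees 0…11.
Multiplying by (1 + q + q²) gives running coefficients 1,1,0,0,0,1,0,0,0,0,0,0 for degrees 0…11.
Multiplying by (1 + q + q⁵) gives running coefficients 1,2,1,0,0,2,2,0,0,0,1,0 for degrees 0…11.
Finally multiplying by (2 - q - q² + q³), the product of all factors after the first has coefficients 2,3,-1,-2,1,5,2,-4,0,2,2,-1 for degrees 0…11.
[q¹¹] = 1·(-1) + 1·2 + 1·2 + 1·0 + 1·(-4) = -1.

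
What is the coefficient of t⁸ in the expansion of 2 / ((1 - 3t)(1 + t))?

The denominator gives the recurrence a_n = 2a_(n−1) + 3a_(n−2) for n ≥ 2; the numerator fixes a_0 = 2, a_1 = 4.
Iterating: 2, 4, 14, 40, 122, 364, 1094, 3280, 9842, so a_8 = 9842.

9842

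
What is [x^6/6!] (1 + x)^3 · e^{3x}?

15633

The EGF product rule gives c_6 = Σ_{k_1+k_2=6} C(6; k_1,k_2) · ∏ g_i(k_i), where (1+x)^3 gives the falling factorial (3)_k; e^{3x} gives (3)^k.
g_1(k) for k = 0…6: 1, 3, 6, 6, 0, 0, 0.
g_2(k) for k = 0…6: 1, 3, 9, 27, 81, 243, 729.
c_6 = Σ_k C(6,k)·g_1(k)·g_2(6−k) = 1·1·729 + 6·3·243 + 15·6·81 + 20·6·27 = 729 + 4374 + 7290 + 3240 = 15633.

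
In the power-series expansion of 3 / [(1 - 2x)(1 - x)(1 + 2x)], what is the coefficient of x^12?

Partial fractions give a closed form: a_n = (3)·2^n + (-1)·1^n + (1)·(-2)^n.
At n = 12: a_12 = 16383.

16383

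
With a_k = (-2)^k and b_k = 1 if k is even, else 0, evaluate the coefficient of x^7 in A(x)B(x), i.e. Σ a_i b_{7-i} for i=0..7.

The convolution is the x^7 coefficient of A(x)B(x).
Σ = 1·0 − 2·1 + 4·0 − 8·1 + 16·0 − 32·1 + 64·0 − 128·1 = -170.

-170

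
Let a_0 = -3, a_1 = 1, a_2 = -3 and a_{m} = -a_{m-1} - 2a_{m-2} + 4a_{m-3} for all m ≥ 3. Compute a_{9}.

-587

The ordinary generating function has denominator 1 + t + 2t^2 - 4t^3.
Iterating the recurrence: a_0,…,a_{9} = -3, 1, -3, -11, 21, -11, -75, 181, -75, -587.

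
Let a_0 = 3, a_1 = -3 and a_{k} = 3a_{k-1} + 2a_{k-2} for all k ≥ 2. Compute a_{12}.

-1328883

The ordinary generating function has denominator 1 - 3z - 2z^2.
Iterating the recurrence: a_0,…,a_{12} = 3, -3, -3, -15, -51, -183, -651, -2319, -8259, -29415, -104763, -373119, -1328883.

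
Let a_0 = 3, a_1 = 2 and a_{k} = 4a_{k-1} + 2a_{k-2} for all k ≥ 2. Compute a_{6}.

The ordinary generating function has denominator 1 - 4x - 2x^2.
Iterating the recurrence: a_0,…,a_{6} = 3, 2, 14, 60, 268, 1192, 5304.

5304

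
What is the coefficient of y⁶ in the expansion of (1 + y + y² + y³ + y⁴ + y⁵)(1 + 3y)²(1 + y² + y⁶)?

32

(1 + y + y² + y³ + y⁴ + y⁵) has coefficients 1,1,1,1,1,1 for degrees 0…5.
(1 + 3y)² has coefficients 1,6,9,0,0,0,0 for degrees 0…6.
Finally multiplying by (1 + y² + y⁶), the product of all factors after the first has coefficients 1,6,10,6,9,0,1 for degrees 0…6.
[y⁶] = 1·1 + 1·0 + 1·9 + 1·6 + 1·10 + 1·6 = 32.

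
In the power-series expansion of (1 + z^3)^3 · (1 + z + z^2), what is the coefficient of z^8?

3

(1 + z^3)^3 has coefficients 1,0,0,3,0,0,3,0,0 for degrees 0…8.
(1 + z + z^2) has coefficients 1,1,1,0,0,0,0,0,0 for degrees 0…8.
[z^8] = 1·0 + 3·0 + 3·1 = 3.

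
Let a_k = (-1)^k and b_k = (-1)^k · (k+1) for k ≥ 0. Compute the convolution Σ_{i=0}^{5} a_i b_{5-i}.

-21

The convolution is the t^5 coefficient of A(t)B(t).
Σ = 1·(-6) − 1·5 + 1·(-4) − 1·3 + 1·(-2) − 1·1 = -21.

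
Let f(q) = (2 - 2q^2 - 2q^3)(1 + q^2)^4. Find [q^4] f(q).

4

(2 - 2q^2 - 2q^3) has coefficients 2,0,-2,-2 for degrees 0…3.
(1 + q^2)^4 has coefficients 1,0,4,0,6 for degrees 0…4.
[q^4] = 2·6 − 2·4 − 2·0 = 4.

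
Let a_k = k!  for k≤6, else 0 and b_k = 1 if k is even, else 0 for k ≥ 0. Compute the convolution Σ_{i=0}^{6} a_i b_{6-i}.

747

This is [x^6] in the product of the two ordinary generating functions.
Σ = 1·1 + 1·0 + 2·1 + 6·0 + 24·1 + 120·0 + 720·1 = 747.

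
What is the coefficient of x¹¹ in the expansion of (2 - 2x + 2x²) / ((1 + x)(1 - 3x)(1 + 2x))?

Partial fractions give a closed form: a_n = (-3/2)·(-1)^n + (7/10)·3^n + (14/5)·(-2)^n.
At n = 11: a_11 = 118270.

118270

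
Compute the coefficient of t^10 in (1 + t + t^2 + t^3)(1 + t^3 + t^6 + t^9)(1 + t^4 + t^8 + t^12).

4

(1 + t + t^2 + t^3) has coefficients 1,1,1,1 for degrees 0…3.
(1 + t^3 + t^6 + t^9) has coefficients 1,0,0,1,0,0,1,0,0,1,0 for degrees 0…10.
Finally multiplying by (1 + t^4 + t^8 + t^12), the product of all factors after the first has coefficients 1,0,0,1,1,0,1,1,1,1,1 for degrees 0…10.
[t^10] = 1·1 + 1·1 + 1·1 + 1·1 = 4.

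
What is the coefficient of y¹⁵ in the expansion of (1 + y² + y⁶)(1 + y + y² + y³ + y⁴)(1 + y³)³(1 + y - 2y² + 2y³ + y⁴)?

(1 + y² + y⁶) has coefficients 1,0,1,0,0,0,1 for degrees 0…6.
(1 + y + y² + y³ + y⁴) has coefficients 1,1,1,1,1,0,0,0,0,0,0,0,0,0,0,0 for degrees 0…15.
Multiplying by (1 + y³)³ gives running coefficients 1,1,1,4,4,3,6,6,3,4,4,1,1,1,0,0 for degrees 0…15.
Finally multiplying by (1 + y - 2y² + 2y³ + y⁴), the product of all factors after the first has coefficients 1,2,0,5,9,2,10,18,7,10,20,9,5,12,5,1 for degrees 0…15.
[y¹⁵] = 1·1 + 1·12 + 1·10 = 23.

23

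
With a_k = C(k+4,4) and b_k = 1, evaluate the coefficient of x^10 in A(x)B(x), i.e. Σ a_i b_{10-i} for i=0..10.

3003

The convolution is the x^10 coefficient of A(x)B(x).
Σ = 1·1 + 5·1 + 15·1 + 35·1 + 70·1 + 126·1 + 210·1 + 330·1 + 495·1 + 715·1 + 1001·1 = 3003.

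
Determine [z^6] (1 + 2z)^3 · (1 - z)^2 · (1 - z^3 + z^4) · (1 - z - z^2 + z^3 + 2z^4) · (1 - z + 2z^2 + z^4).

(1 + 2z)^3 has coefficients 1,6,12,8 for degrees 0…3.
(1 - z)^2 has coefficients 1,-2,1,0,0,0,0 for degrees 0…6.
Multiplying by (1 - z^3 + z^4) gives running coefficients 1,-2,1,-1,3,-3,1 for degrees 0…6.
Multiplying by (1 - z - z^2 + z^3 + 2z^4) gives running coefficients 1,-3,2,1,3,-8,2 for degrees 0…6.
Finally multiplying by (1 - z + 2z^2 + z^4), the product of all factors after the first has coefficients 1,-4,7,-7,7,-12,18 for degrees 0…6.
[z^6] = 1·18 + 6·(-12) + 12·7 + 8·(-7) = -26.

-26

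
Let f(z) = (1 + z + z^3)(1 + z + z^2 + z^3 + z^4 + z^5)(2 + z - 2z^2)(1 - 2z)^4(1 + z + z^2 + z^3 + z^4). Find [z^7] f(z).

-21

(1 + z + z^3) has coefficients 1,1,0,1 for degrees 0…3.
(1 + z + z^2 + z^3 + z^4 + z^5) has coefficients 1,1,1,1,1,1,0,0 for degrees 0…7.
Multiplying by (2 + z - 2z^2) gives running coefficients 2,3,1,1,1,1,-1,-2 for degrees 0…7.
Multiplying by (1 - 2z)^4 gives running coefficients 2,-13,25,1,-47,33,-1,14 for degrees 0…7.
Finally multiplying by (1 + z + z^2 + z^3 + z^4), the product of all factors after the first has coefficients 2,-11,14,15,-32,-1,11,0 for degrees 0…7.
[z^7] = 1·0 + 1·11 + 1·(-32) = -21.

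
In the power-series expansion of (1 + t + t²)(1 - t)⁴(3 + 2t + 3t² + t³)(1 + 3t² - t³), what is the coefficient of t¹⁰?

(1 + t + t²) has coefficients 1,1,1 for degrees 0…2.
(1 - t)⁴ has coefficients 1,-4,6,-4,1,0,0,0,0,0,0 for degrees 0…10.
Multiplying by (3 + 2t + 3t² + t³) gives running coefficients 3,-10,13,-11,9,-4,-1,1,0,0,0 for degrees 0…10.
Finally multiplying by (1 + 3t² - t³), the product of all factors after the first has coefficients 3,-10,22,-44,58,-50,37,-20,1,4,-1 for degrees 0…10.
[t¹⁰] = 1·(-1) + 1·4 + 1·1 = 4.

4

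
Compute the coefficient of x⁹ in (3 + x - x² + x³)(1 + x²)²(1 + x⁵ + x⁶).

(3 + x - x² + x³) has coefficients 3,1,-1,1 for degrees 0…3.
(1 + x²)² has coefficients 1,0,2,0,1,0,0,0,0,0 for degrees 0…9.
Finally multiplying by (1 + x⁵ + x⁶), the product of all factors after the first has coefficients 1,0,2,0,1,1,1,2,2,1 for degrees 0…9.
[x⁹] = 3·1 + 1·2 − 1·2 + 1·1 = 4.

4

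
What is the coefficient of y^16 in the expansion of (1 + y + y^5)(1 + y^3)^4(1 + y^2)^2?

(1 + y + y^5) has coefficients 1,1,0,0,0,1 for degrees 0…5.
(1 + y^3)^4 has coefficients 1,0,0,4,0,0,6,0,0,4,0,0,1,0,0,0,0 for degrees 0…16.
Finally multiplying by (1 + y^2)^2, the product of all factors after the first has coefficients 1,0,2,4,1,8,6,4,12,4,6,8,1,4,2,0,1 for degrees 0…16.
[y^16] = 1·1 + 1·0 + 1·8 = 9.

9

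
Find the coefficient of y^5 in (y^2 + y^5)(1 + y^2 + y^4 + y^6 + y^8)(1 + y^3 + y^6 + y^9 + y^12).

(y^2 + y^5) has coefficients 0,0,1,0,0,1 for degrees 0…5.
(1 + y^2 + y^4 + y^6 + y^8) has coefficients 1,0,1,0,1,0 for degrees 0…5.
Finally multiplying by (1 + y^3 + y^6 + y^9 + y^12), the product of all factors after the first has coefficients 1,0,1,1,1,1 for degrees 0…5.
[y^5] = 1·1 + 1·1 = 2.

2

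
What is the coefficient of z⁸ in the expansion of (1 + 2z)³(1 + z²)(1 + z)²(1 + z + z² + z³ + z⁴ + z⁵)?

181

(1 + 2z)³ has coefficients 1,6,12,8 for degrees 0…3.
(1 + z²) has coefficients 1,0,1,0,0,0,0,0,0 for degrees 0…8.
Multiplying by (1 + z)² gives running coefficients 1,2,2,2,1,0,0,0,0 for degrees 0…8.
Finally multiplying by (1 + z + z² + z³ + z⁴ + z⁵), the product of all factors after the first has coefficients 1,3,5,7,8,8,7,5,3 for degrees 0…8.
[z⁸] = 1·3 + 6·5 + 12·7 + 8·8 = 181.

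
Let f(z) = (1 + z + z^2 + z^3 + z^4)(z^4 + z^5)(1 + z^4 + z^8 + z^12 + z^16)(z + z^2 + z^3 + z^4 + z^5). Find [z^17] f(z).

13

(1 + z + z^2 + z^3 + z^4) has coefficients 1,1,1,1,1 for degrees 0…4.
(z^4 + z^5) has coefficients 0,0,0,0,1,1,0,0,0,0,0,0,0,0,0,0,0,0 for degrees 0…17.
Multiplying by (1 + z^4 + z^8 + z^12 + z^16) gives running coefficients 0,0,0,0,1,1,0,0,1,1,0,0,1,1,0,0,1,1 for degrees 0…17.
Finally multiplying by (z + z^2 + z^3 + z^4 + z^5), the product of all factors after the first has coefficients 0,0,0,0,0,1,2,2,2,3,3,2,2,3,3,2,2,3 for degrees 0…17.
[z^17] = 1·3 + 1·2 + 1·2 + 1·3 + 1·3 = 13.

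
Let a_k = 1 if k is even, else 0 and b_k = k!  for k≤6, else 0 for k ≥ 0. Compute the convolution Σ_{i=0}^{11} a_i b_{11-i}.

127

Write out a_i and b_{11-i} for i = 0,…,11 and sum the products.
Σ = 1·0 + 0·0 + 1·0 + 0·0 + 1·0 + 0·720 + 1·120 + 0·24 + 1·6 + 0·2 + 1·1 + 0·1 = 127.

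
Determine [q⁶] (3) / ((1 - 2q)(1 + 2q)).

Partial fractions give a closed form: a_n = (3/2)·2^n + (3/2)·(-2)^n.
At n = 6: a_6 = 192.

192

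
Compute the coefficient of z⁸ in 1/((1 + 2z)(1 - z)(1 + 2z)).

1593

The denominator gives the recurrence a_n = −3a_(n−1) + 4a_(n−3) for n ≥ 3; the numerator fixes a_0 = 1, a_1 = -3, a_2 = 9.
Iterating: 1, -3, 9, -23, 57, -135, 313, -711, 1593, so a_8 = 1593.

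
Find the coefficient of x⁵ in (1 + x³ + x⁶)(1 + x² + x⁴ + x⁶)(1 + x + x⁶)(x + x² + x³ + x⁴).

6

(1 + x³ + x⁶) has coefficients 1,0,0,1,0,0 for degrees 0…5.
(1 + x² + x⁴ + x⁶) has coefficients 1,0,1,0,1,0 for degrees 0…5.
Multiplying by (1 + x + x⁶) gives running coefficients 1,1,1,1,1,1 for degrees 0…5.
Finally multiplying by (x + x² + x³ + x⁴), the product of all factors after the first has coefficients 0,1,2,3,4,4 for degrees 0…5.
[x⁵] = 1·4 + 1·2 = 6.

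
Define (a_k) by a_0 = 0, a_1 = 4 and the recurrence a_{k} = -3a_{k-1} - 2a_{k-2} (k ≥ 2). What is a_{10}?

The ordinary generating function has denominator 1 + 3t + 2t^2.
Iterating the recurrence: a_0,…,a_{10} = 0, 4, -12, 28, -60, 124, -252, 508, -1020, 2044, -4092.

-4092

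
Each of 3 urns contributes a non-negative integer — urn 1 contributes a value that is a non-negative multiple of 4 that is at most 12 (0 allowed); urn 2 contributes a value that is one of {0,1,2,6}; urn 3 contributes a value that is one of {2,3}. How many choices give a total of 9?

2

The generating function for the choices is (1 + y^4 + y^8 + y^12)·(1 + y + y^2 + y^6)·(y^2 + y^3); the count is [y^9].
(1 + y^4 + y^8 + y^12) has coefficients 1,0,0,0,1,0,0,0,1,0 for degrees 0…9.
(1 + y + y^2 + y^6) has coefficients 1,1,1,0,0,0,1,0,0,0 for degrees 0…9.
Finally multiplying by (y^2 + y^3), the product of all factors after the first has coefficients 0,0,1,2,2,1,0,0,1,1 for degrees 0…9.
[y^9] = 1·1 + 1·1 + 1·0 = 2.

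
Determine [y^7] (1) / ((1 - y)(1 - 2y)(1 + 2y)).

85

The denominator gives the recurrence a_n = a_(n−1) + 4a_(n−2) − 4a_(n−3) for n ≥ 3; the numerator fixes a_0 = 1, a_1 = 1, a_2 = 5.
Iterating: 1, 1, 5, 5, 21, 21, 85, 85, so a_7 = 85.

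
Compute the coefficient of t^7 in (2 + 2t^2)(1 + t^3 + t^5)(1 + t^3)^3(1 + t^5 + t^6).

4

(2 + 2t^2) has coefficients 2,0,2 for degrees 0…2.
(1 + t^3 + t^5) has coefficients 1,0,0,1,0,1,0,0 for degrees 0…7.
Multiplying by (1 + t^3)^3 gives running coefficients 1,0,0,4,0,1,6,0 for degrees 0…7.
Finally multiplying by (1 + t^5 + t^6), the product of all factors after the first has coefficients 1,0,0,4,0,2,7,0 for degrees 0…7.
[t^7] = 2·0 + 2·2 = 4.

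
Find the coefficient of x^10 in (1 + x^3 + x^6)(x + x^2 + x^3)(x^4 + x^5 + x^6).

3

(1 + x^3 + x^6) has coefficients 1,0,0,1,0,0,1 for degrees 0…6.
(x + x^2 + x^3) has coefficients 0,1,1,1,0,0,0,0,0,0,0 for degrees 0…10.
Finally multiplying by (x^4 + x^5 + x^6), the product of all factors after the first has coefficients 0,0,0,0,0,1,2,3,2,1,0 for degrees 0…10.
[x^10] = 1·0 + 1·3 + 1·0 = 3.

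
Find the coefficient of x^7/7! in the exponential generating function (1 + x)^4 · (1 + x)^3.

The EGF product rule gives c_7 = Σ_{k_1+k_2=7} C(7; k_1,k_2) · ∏ g_i(k_i), where (1+x)^4 gives the falling factorial (4)_k; (1+x)^3 gives the falling factorial (3)_k.
g_1(k) for k = 0…7: 1, 4, 12, 24, 24, 0, 0, 0.
g_2(k) for k = 0…7: 1, 3, 6, 6, 0, 0, 0, 0.
c_7 = Σ_k C(7,k)·g_1(k)·g_2(7−k) = 35·24·6 = 5040.

5040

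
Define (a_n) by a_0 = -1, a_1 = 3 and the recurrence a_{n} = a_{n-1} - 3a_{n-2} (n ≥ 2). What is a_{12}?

The ordinary generating function has denominator 1 - t + 3t^2.
Iterating the recurrence: a_0,…,a_{12} = -1, 3, 6, -3, -21, -12, 51, 87, -66, -327, -129, 852, 1239.

1239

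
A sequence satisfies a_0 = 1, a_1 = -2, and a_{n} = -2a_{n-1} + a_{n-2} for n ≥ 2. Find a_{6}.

169

The ordinary generating function has denominator 1 + 2z - z^2.
Iterating the recurrence: a_0,…,a_{6} = 1, -2, 5, -12, 29, -70, 169.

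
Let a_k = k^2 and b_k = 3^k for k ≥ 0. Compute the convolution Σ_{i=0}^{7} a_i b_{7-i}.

The convolution is the x^7 coefficient of A(x)B(x).
Σ = 0·2187 + 1·729 + 4·243 + 9·81 + 16·27 + 25·9 + 36·3 + 49·1 = 3244.

3244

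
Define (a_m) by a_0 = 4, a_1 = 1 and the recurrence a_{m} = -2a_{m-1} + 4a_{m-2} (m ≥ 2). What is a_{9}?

-34304

The ordinary generating function has denominator 1 + 2t - 4t^2.
Iterating the recurrence: a_0,…,a_{9} = 4, 1, 14, -24, 104, -304, 1024, -3264, 10624, -34304.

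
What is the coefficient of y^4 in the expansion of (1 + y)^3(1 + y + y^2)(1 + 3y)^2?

(1 + y)^3 has coefficients 1,3,3,1 for degrees 0…3.
(1 + y + y^2) has coefficients 1,1,1,0,0 for degrees 0…4.
Finally multiplying by (1 + 3y)^2, the product of all factors after the first has coefficients 1,7,16,15,9 for degrees 0…4.
[y^4] = 1·9 + 3·15 + 3·16 + 1·7 = 109.

109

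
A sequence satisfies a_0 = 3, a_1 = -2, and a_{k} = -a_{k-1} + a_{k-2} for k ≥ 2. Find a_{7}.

The ordinary generating function has denominator 1 + t - t^2.
Iterating the recurrence: a_0,…,a_{7} = 3, -2, 5, -7, 12, -19, 31, -50.

-50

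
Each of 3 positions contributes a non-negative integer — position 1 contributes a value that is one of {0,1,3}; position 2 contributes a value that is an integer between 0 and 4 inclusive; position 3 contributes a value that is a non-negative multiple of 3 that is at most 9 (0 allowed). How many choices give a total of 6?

5

The generating function for the choices is (1 + t + t³)·(1 + t + t² + t³ + t⁴)·(1 + t³ + t⁶ + t⁹); the count is [t⁶].
(1 + t + t³) has coefficients 1,1,0,1 for degrees 0…3.
(1 + t + t² + t³ + t⁴) has coefficients 1,1,1,1,1,0,0 for degrees 0…6.
Finally multiplying by (1 + t³ + t⁶ + t⁹), the product of all factors after the first has coefficients 1,1,1,2,2,1,2 for degrees 0…6.
[t⁶] = 1·2 + 1·1 + 1·2 = 5.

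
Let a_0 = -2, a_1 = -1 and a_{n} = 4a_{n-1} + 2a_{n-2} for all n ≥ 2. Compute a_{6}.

The ordinary generating function has denominator 1 - 4y - 2y^2.
Iterating the recurrence: a_0,…,a_{6} = -2, -1, -8, -34, -152, -676, -3008.

-3008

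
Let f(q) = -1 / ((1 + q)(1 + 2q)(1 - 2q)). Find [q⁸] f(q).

Partial fractions give a closed form: a_n = (1/3)·(-1)^n + (-1)·(-2)^n + (-1/3)·2^n.
At n = 8: a_8 = -341.

-341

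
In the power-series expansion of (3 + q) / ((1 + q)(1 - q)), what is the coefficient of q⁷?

Partial fractions give a closed form: a_n = (1)·(-1)^n + (2)·1^n.
At n = 7: a_7 = 1.

1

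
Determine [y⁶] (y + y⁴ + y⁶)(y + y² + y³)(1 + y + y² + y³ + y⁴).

5

(y + y⁴ + y⁶) has coefficients 0,1,0,0,1,0,1 for degrees 0…6.
(y + y² + y³) has coefficients 0,1,1,1,0,0,0 for degrees 0…6.
Finally multiplying by (1 + y + y² + y³ + y⁴), the product of all factors after the first has coefficients 0,1,2,3,3,3,2 for degrees 0…6.
[y⁶] = 1·3 + 1·2 + 1·0 = 5.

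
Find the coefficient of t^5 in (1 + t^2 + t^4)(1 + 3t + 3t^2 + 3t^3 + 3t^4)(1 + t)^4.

89

(1 + t^2 + t^4) has coefficients 1,0,1,0,1 for degrees 0…4.
(1 + 3t + 3t^2 + 3t^3 + 3t^4) has coefficients 1,3,3,3,3,0 for degrees 0…5.
Finally multiplying by (1 + t)^4, the product of all factors after the first has coefficients 1,7,21,37,46,45 for degrees 0…5.
[t^5] = 1·45 + 1·37 + 1·7 = 89.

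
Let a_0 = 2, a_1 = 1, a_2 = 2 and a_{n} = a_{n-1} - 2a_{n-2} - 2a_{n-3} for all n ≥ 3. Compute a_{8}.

22

The ordinary generating function has denominator 1 - y + 2y^2 + 2y^3.
Iterating the recurrence: a_0,…,a_{8} = 2, 1, 2, -4, -10, -6, 22, 54, 22.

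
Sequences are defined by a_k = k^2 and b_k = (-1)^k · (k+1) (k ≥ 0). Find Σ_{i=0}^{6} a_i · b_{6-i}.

This is [x^6] in the product of the two ordinary generating functions.
Σ = 0·7 + 1·(-6) + 4·5 + 9·(-4) + 16·3 + 25·(-2) + 36·1 = 12.

12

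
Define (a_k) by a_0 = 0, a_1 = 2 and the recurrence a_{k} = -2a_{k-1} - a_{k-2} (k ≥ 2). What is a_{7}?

14

The ordinary generating function has denominator 1 + 2y + y^2.
Iterating the recurrence: a_0,…,a_{7} = 0, 2, -4, 6, -8, 10, -12, 14.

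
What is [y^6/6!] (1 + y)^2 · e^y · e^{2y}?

The EGF product rule gives c_6 = Σ_{k_1+k_2+k_3=6} C(6; k_1,k_2,k_3) · ∏ g_i(k_i), where (1+y)^2 gives the falling factorial (2)_k; e^y gives (1)^k; e^{2y} gives (2)^k.
g_1(k) for k = 0…6: 1, 2, 2, 0, 0, 0, 0.
g_2(k) for k = 0…6: 1, 1, 1, 1, 1, 1, 1.
g_3(k) for k = 0…6: 1, 2, 4, 8, 16, 32, 64.
First combine the last two factors: h(k) = Σ_j C(k,j)·g_2(j)·g_3(k−j) for k = 0…6: 1, 3, 9, 27, 81, 243, 729.
c_6 = Σ_k C(6,k)·g_1(k)·h(6−k) = 1·1·729 + 6·2·243 + 15·2·81 = 729 + 2916 + 2430 = 6075.

6075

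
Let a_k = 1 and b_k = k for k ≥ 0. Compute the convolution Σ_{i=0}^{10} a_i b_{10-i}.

55

Write out a_i and b_{10-i} for i = 0,…,10 and sum the products.
Σ = 1·10 + 1·9 + 1·8 + 1·7 + 1·6 + 1·5 + 1·4 + 1·3 + 1·2 + 1·1 + 1·0 = 55.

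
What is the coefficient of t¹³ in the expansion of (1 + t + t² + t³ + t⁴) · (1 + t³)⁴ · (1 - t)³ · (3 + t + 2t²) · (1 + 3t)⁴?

(1 + t + t² + t³ + t⁴) has coefficients 1,1,1,1,1 for degrees 0…4.
(1 + t³)⁴ has coefficients 1,0,0,4,0,0,6,0,0,4,0,0,1,0 for degrees 0…13.
Multiplying by (1 - t)³ gives running coefficients 1,-3,3,3,-12,12,2,-18,18,-2,-12,12,-3,-3 for degrees 0…13.
Multiplying by (3 + t + 2t²) gives running coefficients 3,-8,8,6,-27,30,-6,-28,40,-24,-2,20,-21,12 for degrees 0…13.
Finally multiplying by (1 + 3t)⁴, the product of all factors after the first has coefficients 3,28,74,-6,-144,246,192,-910,433,726,-1640,752,759,-1320 for degrees 0…13.
[t¹³] = 1·(-1320) + 1·759 + 1·752 + 1·(-1640) + 1·726 = -723.

-723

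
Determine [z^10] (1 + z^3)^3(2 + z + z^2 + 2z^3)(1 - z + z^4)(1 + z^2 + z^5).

(1 + z^3)^3 has coefficients 1,0,0,3,0,0,3,0,0,1 for degrees 0…9.
(2 + z + z^2 + 2z^3) has coefficients 2,1,1,2,0,0,0,0,0,0,0 for degrees 0…10.
Multiplying by (1 - z + z^4) gives running coefficients 2,-1,0,1,0,1,1,2,0,0,0 for degrees 0…10.
Finally multiplying by (1 + z^2 + z^5), the product of all factors after the first has coefficients 2,-1,2,0,0,4,0,3,2,2,1 for degrees 0…10.
[z^10] = 1·1 + 3·3 + 3·0 + 1·(-1) = 9.

9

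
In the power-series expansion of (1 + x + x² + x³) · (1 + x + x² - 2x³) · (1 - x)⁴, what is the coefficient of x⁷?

(1 + x + x² + x³) has coefficients 1,1,1,1 for degrees 0…3.
(1 + x + x² - 2x³) has coefficients 1,1,1,-2,0,0,0,0 for degrees 0…7.
Finally multiplying by (1 - x)⁴, the product of all factors after the first has coefficients 1,-3,3,-4,11,-15,9,-2 for degrees 0…7.
[x⁷] = 1·(-2) + 1·9 + 1·(-15) + 1·11 = 3.

3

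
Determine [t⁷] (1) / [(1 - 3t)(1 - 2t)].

The denominator gives the recurrence a_n = 5a_(n−1) − 6a_(n−2) for n ≥ 3; the numerator fixes a_0 = 1, a_1 = 5, a_2 = 19.
Iterating: 1, 5, 19, 65, 211, 665, 2059, 6305, so a_7 = 6305.

6305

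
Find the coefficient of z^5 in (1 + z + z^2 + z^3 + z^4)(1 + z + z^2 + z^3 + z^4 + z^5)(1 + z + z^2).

14

(1 + z + z^2 + z^3 + z^4) has coefficients 1,1,1,1,1 for degrees 0…4.
(1 + z + z^2 + z^3 + z^4 + z^5) has coefficients 1,1,1,1,1,1 for degrees 0…5.
Finally multiplying by (1 + z + z^2), the product of all factors after the first has coefficients 1,2,3,3,3,3 for degrees 0…5.
[z^5] = 1·3 + 1·3 + 1·3 + 1·3 + 1·2 = 14.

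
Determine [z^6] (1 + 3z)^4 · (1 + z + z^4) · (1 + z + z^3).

309

(1 + 3z)^4 has coefficients 1,12,54,108,81 for degrees 0…4.
(1 + z + z^4) has coefficients 1,1,0,0,1,0,0 for degrees 0…6.
Finally multiplying by (1 + z + z^3), the product of all factors after the first has coefficients 1,2,1,1,2,1,0 for degrees 0…6.
[z^6] = 1·0 + 12·1 + 54·2 + 108·1 + 81·1 = 309.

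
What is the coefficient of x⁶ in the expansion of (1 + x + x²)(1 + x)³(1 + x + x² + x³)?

(1 + x + x²) has coefficients 1,1,1 for degrees 0…2.
(1 + x)³ has coefficients 1,3,3,1,0,0,0 for degrees 0…6.
Finally multiplying by (1 + x + x² + x³), the product of all factors after the first has coefficients 1,4,7,8,7,4,1 for degrees 0…6.
[x⁶] = 1·1 + 1·4 + 1·7 = 12.

12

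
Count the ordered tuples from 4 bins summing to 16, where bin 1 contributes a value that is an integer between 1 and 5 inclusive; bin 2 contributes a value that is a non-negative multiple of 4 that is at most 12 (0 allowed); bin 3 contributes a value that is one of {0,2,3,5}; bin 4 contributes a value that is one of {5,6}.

10

The generating function for the choices is (x + x^2 + x^3 + x^4 + x^5)·(1 + x^4 + x^8 + x^12)·(1 + x^2 + x^3 + x^5)·(x^5 + x^6); the count is [x^16].
(x + x^2 + x^3 + x^4 + x^5) has coefficients 0,1,1,1,1,1 for degrees 0…5.
(1 + x^4 + x^8 + x^12) has coefficients 1,0,0,0,1,0,0,0,1,0,0,0,1,0,0,0,0 for degrees 0…16.
Multiplying by (1 + x^2 + x^3 + x^5) gives running coefficients 1,0,1,1,1,1,1,1,1,1,1,1,1,1,1,1,0 for degrees 0…16.
Finally multiplying by (x^5 + x^6), the product of all factors after the first has coefficients 0,0,0,0,0,1,1,1,2,2,2,2,2,2,2,2,2 for degrees 0…16.
[x^16] = 1·2 + 1·2 + 1·2 + 1·2 + 1·2 = 10.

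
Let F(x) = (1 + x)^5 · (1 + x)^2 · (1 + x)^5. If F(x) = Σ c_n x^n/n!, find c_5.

The EGF product rule gives c_5 = Σ_{k_1+k_2+k_3=5} C(5; k_1,k_2,k_3) · ∏ g_i(k_i), where (1+x)^5 gives the falling factorial (5)_k; (1+x)^2 gives the falling factorial (2)_k; (1+x)^5 gives the falling factorial (5)_k.
g_1(k) for k = 0…5: 1, 5, 20, 60, 120, 120.
g_2(k) for k = 0…5: 1, 2, 2, 0, 0, 0.
g_3(k) for k = 0…5: 1, 5, 20, 60, 120, 120.
First combine the last two factors: h(k) = Σ_j C(k,j)·g_2(j)·g_3(k−j) for k = 0…5: 1, 7, 42, 210, 840, 2520.
c_5 = Σ_k C(5,k)·g_1(k)·h(5−k) = 1·1·2520 + 5·5·840 + 10·20·210 + 10·60·42 + 5·120·7 + 1·120·1 = 2520 + 21000 + 42000 + 25200 + 4200 + 120 = 95040.

95040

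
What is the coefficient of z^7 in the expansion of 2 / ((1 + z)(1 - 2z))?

170

Partial fractions give a closed form: a_n = (2/3)·(-1)^n + (4/3)·2^n.
At n = 7: a_7 = 170.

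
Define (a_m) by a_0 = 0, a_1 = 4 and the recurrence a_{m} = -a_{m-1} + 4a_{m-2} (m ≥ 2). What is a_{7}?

The ordinary generating function has denominator 1 + z - 4z^2.
Iterating the recurrence: a_0,…,a_{7} = 0, 4, -4, 20, -36, 116, -260, 724.

724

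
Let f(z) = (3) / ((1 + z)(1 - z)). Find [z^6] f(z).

The denominator gives the recurrence a_n = a_(n−2) for n ≥ 3; the numerator fixes a_0 = 3, a_1 = 0, a_2 = 3.
Iterating: 3, 0, 3, 0, 3, 0, 3, so a_6 = 3.

3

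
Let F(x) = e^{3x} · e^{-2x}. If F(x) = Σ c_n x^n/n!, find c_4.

1

The EGF product rule gives c_4 = Σ_{k_1+k_2=4} C(4; k_1,k_2) · ∏ g_i(k_i), where e^{3x} gives (3)^k; e^{-2x} gives (-2)^k.
g_1(k) for k = 0…4: 1, 3, 9, 27, 81.
g_2(k) for k = 0…4: 1, -2, 4, -8, 16.
c_4 = Σ_k C(4,k)·g_1(k)·g_2(4−k) = 1·1·16 + 4·3·(-8) + 6·9·4 + 4·27·(-2) + 1·81·1 = 16 − 96 + 216 − 216 + 81 = 1.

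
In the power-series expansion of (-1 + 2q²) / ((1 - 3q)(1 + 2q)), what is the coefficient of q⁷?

The denominator gives the recurrence a_n = a_(n−1) + 6a_(n−2) for n ≥ 3; the numerator fixes a_0 = -1, a_1 = -1, a_2 = -5.
Iterating: -1, -1, -5, -11, -41, -107, -353, -995, so a_7 = -995.

-995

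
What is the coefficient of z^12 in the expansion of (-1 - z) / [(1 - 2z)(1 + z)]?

The denominator gives the recurrence a_n = a_(n−1) + 2a_(n−2) for n ≥ 3; the numerator fixes a_0 = -1, a_1 = -2, a_2 = -4.
Iterating: -1, -2, -4, -8, -16, -32, -64, -128, -256, -512, -1024, -2048, -4096, so a_12 = -4096.

-4096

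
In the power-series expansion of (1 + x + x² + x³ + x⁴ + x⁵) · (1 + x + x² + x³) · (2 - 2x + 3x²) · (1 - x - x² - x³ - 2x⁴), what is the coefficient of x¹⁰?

-38

(1 + x + x² + x³ + x⁴ + x⁵) has coefficients 1,1,1,1,1,1 for degrees 0…5.
(1 + x + x² + x³) has coefficients 1,1,1,1,0,0,0,0,0,0,0 for degrees 0…10.
Multiplying by (2 - 2x + 3x²) gives running coefficients 2,0,3,3,1,3,0,0,0,0,0 for degrees 0…10.
Finally multiplying by (1 - x - x² - x³ - 2x⁴), the product of all factors after the first has coefficients 2,-2,1,-2,-9,-4,-13,-10,-5,-6,0 for degrees 0…10.
[x¹⁰] = 1·0 + 1·(-6) + 1·(-5) + 1·(-10) + 1·(-13) + 1·(-4) = -38.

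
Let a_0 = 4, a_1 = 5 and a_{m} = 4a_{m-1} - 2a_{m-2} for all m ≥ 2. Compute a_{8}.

The ordinary generating function has denominator 1 - 4z + 2z^2.
Iterating the recurrence: a_0,…,a_{8} = 4, 5, 12, 38, 128, 436, 1488, 5080, 17344.

17344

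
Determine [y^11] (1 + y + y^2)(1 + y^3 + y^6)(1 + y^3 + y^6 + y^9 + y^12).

(1 + y + y^2) has coefficients 1,1,1 for degrees 0…2.
(1 + y^3 + y^6) has coefficients 1,0,0,1,0,0,1,0,0,0,0,0 for degrees 0…11.
Finally multiplying by (1 + y^3 + y^6 + y^9 + y^12), the product of all factors after the first has coefficients 1,0,0,2,0,0,3,0,0,3,0,0 for degrees 0…11.
[y^11] = 1·0 + 1·0 + 1·3 = 3.

3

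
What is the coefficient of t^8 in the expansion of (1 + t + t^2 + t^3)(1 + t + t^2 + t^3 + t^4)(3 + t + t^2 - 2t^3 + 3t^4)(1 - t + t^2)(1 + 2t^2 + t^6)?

(1 + t + t^2 + t^3) has coefficients 1,1,1,1 for degrees 0…3.
(1 + t + t^2 + t^3 + t^4) has coefficients 1,1,1,1,1,0,0,0,0 for degrees 0…8.
Multiplying by (3 + t + t^2 - 2t^3 + 3t^4) gives running coefficients 3,4,5,3,6,3,2,1,3 for degrees 0…8.
Multiplying by (1 - t + t^2) gives running coefficients 3,1,4,2,8,0,5,2,4 for degrees 0…8.
Finally multiplying by (1 + 2t^2 + t^6), the product of all factors after the first has coefficients 3,1,10,4,16,4,24,3,18 for degrees 0…8.
[t^8] = 1·18 + 1·3 + 1·24 + 1·4 = 49.

49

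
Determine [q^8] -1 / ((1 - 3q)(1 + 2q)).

The denominator gives the recurrence a_n = a_(n−1) + 6a_(n−2) for n ≥ 2; the numerator fixes a_0 = -1, a_1 = -1.
Iterating: -1, -1, -7, -13, -55, -133, -463, -1261, -4039, so a_8 = -4039.

-4039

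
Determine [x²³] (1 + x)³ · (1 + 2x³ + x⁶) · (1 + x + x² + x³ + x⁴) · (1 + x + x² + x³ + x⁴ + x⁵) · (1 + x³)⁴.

(1 + x)³ has coefficients 1,3,3,1 for degrees 0…3.
(1 + 2x³ + x⁶) has coefficients 1,0,0,2,0,0,1,0,0,0,0,0,0,0,0,0,0,0,0,0,0,0,0,0 for degrees 0…23.
Multiplying by (1 + x + x² + x³ + x⁴) gives running coefficients 1,1,1,3,3,2,3,3,1,1,1,0,0,0,0,0,0,0,0,0,0,0,0,0 for degrees 0…23.
Multiplying by (1 + x + x² + x³ + x⁴ + x⁵) gives running coefficients 1,2,3,6,9,11,13,15,15,13,11,9,6,3,2,1,0,0,0,0,0,0,0,0 for degrees 0…23.
Finally multiplying by (1 + x³)⁴, the product of all factors after the first has coefficients 1,2,3,10,17,23,43,63,77,105,133,147,161,175,175,161,147,133,105,77,63,43,23,17 for degrees 0…23.
[x²³] = 1·17 + 3·23 + 3·43 + 1·63 = 278.

278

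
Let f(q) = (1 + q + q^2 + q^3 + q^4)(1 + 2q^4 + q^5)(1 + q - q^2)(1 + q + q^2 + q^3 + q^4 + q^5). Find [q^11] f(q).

(1 + q + q^2 + q^3 + q^4) has coefficients 1,1,1,1,1 for degrees 0…4.
(1 + 2q^4 + q^5) has coefficients 1,0,0,0,2,1,0,0,0,0,0,0 for degrees 0…11.
Multiplying by (1 + q - q^2) gives running coefficients 1,1,-1,0,2,3,-1,-1,0,0,0,0 for degrees 0…11.
Finally multiplying by (1 + q + q^2 + q^3 + q^4 + q^5), the product of all factors after the first has coefficients 1,2,1,1,3,6,4,2,3,3,1,-2 for degrees 0…11.
[q^11] = 1·(-2) + 1·1 + 1·3 + 1·3 + 1·2 = 7.

7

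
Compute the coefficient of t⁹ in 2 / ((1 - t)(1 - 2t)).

Partial fractions give a closed form: a_n = (-2)·1^n + (4)·2^n.
At n = 9: a_9 = 2046.

2046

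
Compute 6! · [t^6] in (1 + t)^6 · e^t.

13327

The EGF product rule gives c_6 = Σ_{k_1+k_2=6} C(6; k_1,k_2) · ∏ g_i(k_i), where (1+t)^6 gives the falling factorial (6)_k; e^t gives (1)^k.
g_1(k) for k = 0…6: 1, 6, 30, 120, 360, 720, 720.
g_2(k) for k = 0…6: 1, 1, 1, 1, 1, 1, 1.
c_6 = Σ_k C(6,k)·g_1(k)·g_2(6−k) = 1·1·1 + 6·6·1 + 15·30·1 + 20·120·1 + 15·360·1 + 6·720·1 + 1·720·1 = 1 + 36 + 450 + 2400 + 5400 + 4320 + 720 = 13327.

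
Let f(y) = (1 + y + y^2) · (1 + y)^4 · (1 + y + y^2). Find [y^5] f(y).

(1 + y + y^2) has coefficients 1,1,1 for degrees 0…2.
(1 + y)^4 has coefficients 1,4,6,4,1,0 for degrees 0…5.
Finally multiplying by (1 + y + y^2), the product of all factors after the first has coefficients 1,5,11,14,11,5 for degrees 0…5.
[y^5] = 1·5 + 1·11 + 1·14 = 30.

30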